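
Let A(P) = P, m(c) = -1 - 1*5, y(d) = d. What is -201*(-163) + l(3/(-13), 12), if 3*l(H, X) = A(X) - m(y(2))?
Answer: 32769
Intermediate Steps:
m(c) = -6 (m(c) = -1 - 5 = -6)
l(H, X) = 2 + X/3 (l(H, X) = (X - 1*(-6))/3 = (X + 6)/3 = (6 + X)/3 = 2 + X/3)
-201*(-163) + l(3/(-13), 12) = -201*(-163) + (2 + (1/3)*12) = 32763 + (2 + 4) = 32763 + 6 = 32769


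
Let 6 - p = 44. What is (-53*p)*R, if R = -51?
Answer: -102714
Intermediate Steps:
p = -38 (p = 6 - 1*44 = 6 - 44 = -38)
(-53*p)*R = -53*(-38)*(-51) = 2014*(-51) = -102714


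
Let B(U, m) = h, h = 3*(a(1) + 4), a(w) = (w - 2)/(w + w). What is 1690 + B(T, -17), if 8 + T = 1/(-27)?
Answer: 3401/2 ≈ 1700.5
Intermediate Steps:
a(w) = (-2 + w)/(2*w) (a(w) = (-2 + w)/((2*w)) = (-2 + w)*(1/(2*w)) = (-2 + w)/(2*w))
T = -217/27 (T = -8 + 1/(-27) = -8 - 1/27 = -217/27 ≈ -8.0370)
h = 21/2 (h = 3*((1/2)*(-2 + 1)/1 + 4) = 3*((1/2)*1*(-1) + 4) = 3*(-1/2 + 4) = 3*(7/2) = 21/2 ≈ 10.500)
B(U, m) = 21/2
1690 + B(T, -17) = 1690 + 21/2 = 3401/2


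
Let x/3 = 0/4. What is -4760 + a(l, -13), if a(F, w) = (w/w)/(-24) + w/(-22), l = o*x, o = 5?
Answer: -1256495/264 ≈ -4759.5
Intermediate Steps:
x = 0 (x = 3*(0/4) = 3*(0*(¼)) = 3*0 = 0)
l = 0 (l = 5*0 = 0)
a(F, w) = -1/24 - w/22 (a(F, w) = 1*(-1/24) + w*(-1/22) = -1/24 - w/22)
-4760 + a(l, -13) = -4760 + (-1/24 - 1/22*(-13)) = -4760 + (-1/24 + 13/22) = -4760 + 145/264 = -1256495/264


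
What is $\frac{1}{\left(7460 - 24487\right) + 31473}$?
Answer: $\frac{1}{14446} \approx 6.9223 \cdot 10^{-5}$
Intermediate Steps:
$\frac{1}{\left(7460 - 24487\right) + 31473} = \frac{1}{-17027 + 31473} = \frac{1}{14446}$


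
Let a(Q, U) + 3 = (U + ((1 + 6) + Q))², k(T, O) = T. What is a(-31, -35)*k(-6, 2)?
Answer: -20868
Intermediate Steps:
a(Q, U) = -3 + (7 + Q + U)² (a(Q, U) = -3 + (U + ((1 + 6) + Q))² = -3 + (U + (7 + Q))² = -3 + (7 + Q + U)²)
a(-31, -35)*k(-6, 2) = (-3 + (7 - 31 - 35)²)*(-6) = (-3 + (-59)²)*(-6) = (-3 + 3481)*(-6) = 3478*(-6) = -20868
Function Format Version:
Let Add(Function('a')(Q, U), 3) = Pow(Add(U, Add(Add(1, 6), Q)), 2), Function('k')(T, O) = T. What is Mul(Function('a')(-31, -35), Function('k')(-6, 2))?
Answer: -20868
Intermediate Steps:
Function('a')(Q, U) = Add(-3, Pow(Add(7, Q, U), 2)) (Function('a')(Q, U) = Add(-3, Pow(Add(U, Add(Add(1, 6), Q)), 2)) = Add(-3, Pow(Add(U, Add(7, Q)), 2)) = Add(-3, Pow(Add(7, Q, U), 2)))
Mul(Function('a')(-31, -35), Function('k')(-6, 2)) = Mul(Add(-3, Pow(Add(7, -31, -35), 2)), -6) = Mul(Add(-3, Pow(-59, 2)), -6) = Mul(Add(-3, 3481), -6) = Mul(3478, -6) = -20868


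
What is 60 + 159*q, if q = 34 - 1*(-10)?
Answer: 7056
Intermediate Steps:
q = 44 (q = 34 + 10 = 44)
60 + 159*q = 60 + 159*44 = 60 + 6996 = 7056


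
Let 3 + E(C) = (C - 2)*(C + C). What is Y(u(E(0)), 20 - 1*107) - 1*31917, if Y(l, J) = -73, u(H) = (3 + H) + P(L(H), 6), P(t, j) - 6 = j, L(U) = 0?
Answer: -31990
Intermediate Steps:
P(t, j) = 6 + j
E(C) = -3 + 2*C*(-2 + C) (E(C) = -3 + (C - 2)*(C + C) = -3 + (-2 + C)*(2*C) = -3 + 2*C*(-2 + C))
u(H) = 15 + H (u(H) = (3 + H) + (6 + 6) = (3 + H) + 12 = 15 + H)
Y(u(E(0)), 20 - 1*107) - 1*31917 = -73 - 1*31917 = -73 - 31917 = -31990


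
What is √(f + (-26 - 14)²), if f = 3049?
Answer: √4649 ≈ 68.184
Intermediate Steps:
√(f + (-26 - 14)²) = √(3049 + (-26 - 14)²) = √(3049 + (-40)²) = √(3049 + 1600) = √4649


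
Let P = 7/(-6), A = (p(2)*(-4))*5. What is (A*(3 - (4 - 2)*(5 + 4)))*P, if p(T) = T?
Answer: -700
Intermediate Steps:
A = -40 (A = (2*(-4))*5 = -8*5 = -40)
P = -7/6 (P = 7*(-1/6) = -7/6 ≈ -1.1667)
(A*(3 - (4 - 2)*(5 + 4)))*P = -40*(3 - (4 - 2)*(5 + 4))*(-7/6) = -40*(3 - 2*9)*(-7/6) = -40*(3 - 1*18)*(-7/6) = -40*(3 - 18)*(-7/6) = -40*(-15)*(-7/6) = 600*(-7/6) = -700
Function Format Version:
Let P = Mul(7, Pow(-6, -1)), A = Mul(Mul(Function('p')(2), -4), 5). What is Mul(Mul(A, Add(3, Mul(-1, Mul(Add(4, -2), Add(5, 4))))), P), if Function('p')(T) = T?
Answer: -700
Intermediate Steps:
A = -40 (A = Mul(Mul(2, -4), 5) = Mul(-8, 5) = -40)
P = Rational(-7, 6) (P = Mul(7, Rational(-1, 6)) = Rational(-7, 6) ≈ -1.1667)
Mul(Mul(A, Add(3, Mul(-1, Mul(Add(4, -2), Add(5, 4))))), P) = Mul(Mul(-40, Add(3, Mul(-1, Mul(Add(4, -2), Add(5, 4))))), Rational(-7, 6)) = Mul(Mul(-40, Add(3, Mul(-1, Mul(2, 9)))), Rational(-7, 6)) = Mul(Mul(-40, Add(3, Mul(-1, 18))), Rational(-7, 6)) = Mul(Mul(-40, Add(3, -18)), Rational(-7, 6)) = Mul(Mul(-40, -15), Rational(-7, 6)) = Mul(600, Rational(-7, 6)) = -700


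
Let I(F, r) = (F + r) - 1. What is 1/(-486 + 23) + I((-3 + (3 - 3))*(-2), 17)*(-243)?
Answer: -2475199/463 ≈ -5346.0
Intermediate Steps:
I(F, r) = -1 + F + r
1/(-486 + 23) + I((-3 + (3 - 3))*(-2), 17)*(-243) = 1/(-486 + 23) + (-1 + (-3 + (3 - 3))*(-2) + 17)*(-243) = 1/(-463) + (-1 + (-3 + 0)*(-2) + 17)*(-243) = -1/463 + (-1 - 3*(-2) + 17)*(-243) = -1/463 + (-1 + 6 + 17)*(-243) = -1/463 + 22*(-243) = -1/463 - 5346 = -2475199/463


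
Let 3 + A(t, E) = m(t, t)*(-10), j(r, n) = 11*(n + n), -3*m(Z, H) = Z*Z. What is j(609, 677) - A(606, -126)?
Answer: -1209223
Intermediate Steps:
m(Z, H) = -Z²/3 (m(Z, H) = -Z*Z/3 = -Z²/3)
j(r, n) = 22*n (j(r, n) = 11*(2*n) = 22*n)
A(t, E) = -3 + 10*t²/3 (A(t, E) = -3 - t²/3*(-10) = -3 + 10*t²/3)
j(609, 677) - A(606, -126) = 22*677 - (-3 + (10/3)*606²) = 14894 - (-3 + (10/3)*367236) = 14894 - (-3 + 1224120) = 14894 - 1*1224117 = 14894 - 1224117 = -1209223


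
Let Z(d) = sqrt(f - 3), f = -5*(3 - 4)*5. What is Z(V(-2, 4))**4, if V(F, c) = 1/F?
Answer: 484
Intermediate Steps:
f = 25 (f = -5*(-1)*5 = 5*5 = 25)
Z(d) = sqrt(22) (Z(d) = sqrt(25 - 3) = sqrt(22))
Z(V(-2, 4))**4 = (sqrt(22))**4 = 484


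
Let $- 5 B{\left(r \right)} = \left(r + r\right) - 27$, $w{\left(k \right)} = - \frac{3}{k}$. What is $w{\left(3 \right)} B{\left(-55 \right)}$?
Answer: $- \frac{137}{5} \approx -27.4$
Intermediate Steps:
$B{\left(r \right)} = \frac{27}{5} - \frac{2 r}{5}$ ($B{\left(r \right)} = - \frac{\left(r + r\right) - 27}{5} = - \frac{2 r - 27}{5} = - \frac{-27 + 2 r}{5} = \frac{27}{5} - \frac{2 r}{5}$)
$w{\left(3 \right)} B{\left(-55 \right)} = - \frac{3}{3} \left(\frac{27}{5} - -22\right) = \left(-3\right) \frac{1}{3} \left(\frac{27}{5} + 22\right) = \left(-1\right) \frac{137}{5} = - \frac{137}{5}$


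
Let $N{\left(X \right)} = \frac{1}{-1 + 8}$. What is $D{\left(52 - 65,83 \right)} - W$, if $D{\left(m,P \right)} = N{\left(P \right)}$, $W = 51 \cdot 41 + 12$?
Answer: $- \frac{14720}{7} \approx -2102.9$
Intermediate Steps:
$N{\left(X \right)} = \frac{1}{7}$
$W = 2103$ ($W = 2091 + 12 = 2103$)
$D{\left(m,P \right)} = \frac{1}{7}$
$D{\left(52 - 65,83 \right)} - W = \frac{1}{7} - 2103 = - \frac{14720}{7}$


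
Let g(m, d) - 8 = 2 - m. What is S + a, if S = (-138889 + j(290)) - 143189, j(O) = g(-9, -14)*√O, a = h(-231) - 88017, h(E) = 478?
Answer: -369617 + 19*√290 ≈ -3.6929e+5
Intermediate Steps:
g(m, d) = 10 - m (g(m, d) = 8 + (2 - m) = 10 - m)
a = -87539 (a = 478 - 88017 = -87539)
j(O) = 19*√O (j(O) = (10 - 1*(-9))*√O = (10 + 9)*√O = 19*√O)
S = -282078 + 19*√290 (S = (-138889 + 19*√290) - 143189 = -282078 + 19*√290 ≈ -2.8175e+5)
S + a = (-282078 + 19*√290) - 87539 = -369617 + 19*√290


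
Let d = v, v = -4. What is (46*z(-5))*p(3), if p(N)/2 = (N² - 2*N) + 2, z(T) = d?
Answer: -1840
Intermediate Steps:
d = -4
z(T) = -4
p(N) = 4 - 4*N + 2*N² (p(N) = 2*((N² - 2*N) + 2) = 2*(2 + N² - 2*N) = 4 - 4*N + 2*N²)
(46*z(-5))*p(3) = (46*(-4))*(4 - 4*3 + 2*3²) = -184*(4 - 12 + 2*9) = -184*(4 - 12 + 18) = -184*10 = -1840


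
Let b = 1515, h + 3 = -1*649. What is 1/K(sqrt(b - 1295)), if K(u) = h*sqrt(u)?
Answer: -sqrt(2)*55**(3/4)/71720 ≈ -0.00039824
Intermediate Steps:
h = -652 (h = -3 - 1*649 = -3 - 649 = -652)
K(u) = -652*sqrt(u)
1/K(sqrt(b - 1295)) = 1/(-652*(1515 - 1295)**(1/4)) = 1/(-652*sqrt(2)*55**(1/4)) = -sqrt(2)*55**(3/4)/71720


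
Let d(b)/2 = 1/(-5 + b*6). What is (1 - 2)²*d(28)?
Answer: 2/163 ≈ 0.012270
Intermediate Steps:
d(b) = 2/(-5 + 6*b) (d(b) = 2/(-5 + b*6) = 2/(-5 + 6*b))
(1 - 2)²*d(28) = (1 - 2)²*(2/(-5 + 6*28)) = (-1)²*(2/(-5 + 168)) = 1*(2/163) = 2/163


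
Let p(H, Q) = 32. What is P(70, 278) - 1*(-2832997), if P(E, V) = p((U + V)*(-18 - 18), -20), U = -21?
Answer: 2833029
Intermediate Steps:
P(E, V) = 32
P(70, 278) - 1*(-2832997) = 32 - 1*(-2832997) = 32 + 2832997 = 2833029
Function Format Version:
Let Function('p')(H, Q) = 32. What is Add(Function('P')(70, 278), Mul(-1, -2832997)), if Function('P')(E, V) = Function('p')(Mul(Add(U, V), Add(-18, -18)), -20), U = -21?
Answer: 2833029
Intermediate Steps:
Function('P')(E, V) = 32
Add(Function('P')(70, 278), Mul(-1, -2832997)) = Add(32, Mul(-1, -2832997)) = Add(32, 2832997) = 2833029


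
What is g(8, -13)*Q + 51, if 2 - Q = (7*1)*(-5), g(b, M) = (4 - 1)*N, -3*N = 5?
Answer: -134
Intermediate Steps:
N = -5/3 (N = -1/3*5 = -5/3 ≈ -1.6667)
g(b, M) = -5 (g(b, M) = (4 - 1)*(-5/3) = 3*(-5/3) = -5)
Q = 37 (Q = 2 - 7*1*(-5) = 2 - 7*(-5) = 2 - 1*(-35) = 2 + 35 = 37)
g(8, -13)*Q + 51 = -5*37 + 51 = -185 + 51 = -134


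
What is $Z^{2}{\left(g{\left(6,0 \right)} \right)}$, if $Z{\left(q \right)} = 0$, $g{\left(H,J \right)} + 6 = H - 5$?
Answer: $0$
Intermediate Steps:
$g{\left(H,J \right)} = -11 + H$ ($g{\left(H,J \right)} = -6 + \left(H - 5\right) = -6 + \left(-5 + H\right) = -11 + H$)
$Z^{2}{\left(g{\left(6,0 \right)} \right)} = 0^{2} = 0$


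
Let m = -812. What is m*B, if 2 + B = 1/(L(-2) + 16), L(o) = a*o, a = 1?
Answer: 1566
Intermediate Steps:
L(o) = o (L(o) = 1*o = o)
B = -27/14 (B = -2 + 1/(-2 + 16) = -2 + 1/14 = -27/14 ≈ -1.9286)
m*B = -812*(-27/14) = 1566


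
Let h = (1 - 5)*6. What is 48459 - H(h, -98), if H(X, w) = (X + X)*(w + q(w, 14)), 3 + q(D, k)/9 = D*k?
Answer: -550245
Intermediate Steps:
q(D, k) = -27 + 9*D*k (q(D, k) = -27 + 9*(D*k) = -27 + 9*D*k)
h = -24 (h = -4*6 = -24)
H(X, w) = 2*X*(-27 + 127*w) (H(X, w) = (X + X)*(w + (-27 + 9*w*14)) = (2*X)*(w + (-27 + 126*w)) = (2*X)*(-27 + 127*w) = 2*X*(-27 + 127*w))
48459 - H(h, -98) = 48459 - 2*(-24)*(-27 + 127*(-98)) = 48459 - 2*(-24)*(-27 - 12446) = 48459 - 2*(-24)*(-12473) = 48459 - 1*598704 = 48459 - 598704 = -550245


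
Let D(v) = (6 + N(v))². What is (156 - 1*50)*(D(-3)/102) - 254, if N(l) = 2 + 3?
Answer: -6541/51 ≈ -128.25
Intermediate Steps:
N(l) = 5
D(v) = 121 (D(v) = (6 + 5)² = 11² = 121)
(156 - 1*50)*(D(-3)/102) - 254 = (156 - 1*50)*(121/102) - 254 = (156 - 50)*(121*(1/102)) - 254 = 106*(121/102) - 254 = 6413/51 - 254 = -6541/51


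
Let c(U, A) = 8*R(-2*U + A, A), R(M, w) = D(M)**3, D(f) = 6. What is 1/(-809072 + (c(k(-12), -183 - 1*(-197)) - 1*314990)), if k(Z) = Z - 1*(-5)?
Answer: -1/1122334 ≈ -8.9100e-7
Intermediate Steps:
k(Z) = 5 + Z (k(Z) = Z + 5 = 5 + Z)
R(M, w) = 216 (R(M, w) = 6**3 = 216)
c(U, A) = 1728 (c(U, A) = 8*216 = 1728)
1/(-809072 + (c(k(-12), -183 - 1*(-197)) - 1*314990)) = 1/(-809072 + (1728 - 1*314990)) = 1/(-809072 + (1728 - 314990)) = 1/(-809072 - 313262) = 1/(-1122334) = -1/1122334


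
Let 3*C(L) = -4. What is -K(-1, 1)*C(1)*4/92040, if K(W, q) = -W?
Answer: 2/34515 ≈ 5.7946e-5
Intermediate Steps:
C(L) = -4/3 (C(L) = (⅓)*(-4) = -4/3)
-K(-1, 1)*C(1)*4/92040 = --1*(-1)*(-4/3)*4/92040 = -1*(-4/3)*4*(1/92040) = -(-4)*4/3*(1/92040) = -1*(-16/3)*(1/92040) = (16/3)*(1/92040) = 2/34515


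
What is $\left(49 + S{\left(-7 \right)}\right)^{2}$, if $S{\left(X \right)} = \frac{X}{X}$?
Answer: $2500$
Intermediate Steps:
$S{\left(X \right)} = 1$
$\left(49 + S{\left(-7 \right)}\right)^{2} = \left(49 + 1\right)^{2} = 50^{2} = 2500$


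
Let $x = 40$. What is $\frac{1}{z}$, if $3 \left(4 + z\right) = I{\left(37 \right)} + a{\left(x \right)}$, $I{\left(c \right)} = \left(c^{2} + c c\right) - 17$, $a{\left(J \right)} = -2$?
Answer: $\frac{3}{2707} \approx 0.0011082$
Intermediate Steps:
$I{\left(c \right)} = -17 + 2 c^{2}$ ($I{\left(c \right)} = \left(c^{2} + c^{2}\right) - 17 = 2 c^{2} - 17 = -17 + 2 c^{2}$)
$z = \frac{2707}{3}$ ($z = -4 + \frac{\left(-17 + 2 \cdot 37^{2}\right) - 2}{3} = -4 + \frac{\left(-17 + 2 \cdot 1369\right) - 2}{3} = -4 + \frac{\left(-17 + 2738\right) - 2}{3} = -4 + \frac{2721 - 2}{3} = -4 + \frac{1}{3} \cdot 2719 = -4 + \frac{2719}{3} = \frac{2707}{3} \approx 902.33$)
$\frac{1}{z} = \frac{1}{\frac{2707}{3}} = \frac{3}{2707}$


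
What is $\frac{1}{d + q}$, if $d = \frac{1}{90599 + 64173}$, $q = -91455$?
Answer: $- \frac{154772}{14154673259} \approx -1.0934 \cdot 10^{-5}$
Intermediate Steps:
$d = \frac{1}{154772} \approx 6.4611 \cdot 10^{-6}$
$\frac{1}{d + q} = \frac{1}{\frac{1}{154772} - 91455} = \frac{1}{- \frac{14154673259}{154772}} = - \frac{154772}{14154673259}$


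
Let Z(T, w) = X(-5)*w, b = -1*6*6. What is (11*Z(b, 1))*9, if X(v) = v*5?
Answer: -2475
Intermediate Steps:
X(v) = 5*v
b = -36 (b = -6*6 = -36)
Z(T, w) = -25*w (Z(T, w) = (5*(-5))*w = -25*w)
(11*Z(b, 1))*9 = (11*(-25*1))*9 = (11*(-25))*9 = -275*9 = -2475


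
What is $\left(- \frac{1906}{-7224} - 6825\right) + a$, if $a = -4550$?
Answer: $- \frac{41085547}{3612} \approx -11375.0$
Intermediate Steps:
$\left(- \frac{1906}{-7224} - 6825\right) + a = \left(- \frac{1906}{-7224} - 6825\right) - 4550 = \left(\left(-1906\right) \left(- \frac{1}{7224}\right) - 6825\right) - 4550 = \left(\frac{953}{3612} - 6825\right) - 4550 = - \frac{24650947}{3612} - 4550 = - \frac{41085547}{3612}$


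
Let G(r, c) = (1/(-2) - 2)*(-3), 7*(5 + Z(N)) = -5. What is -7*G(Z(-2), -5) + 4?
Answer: -97/2 ≈ -48.500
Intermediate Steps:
Z(N) = -40/7 (Z(N) = -5 + (⅐)*(-5) = -5 - 5/7 = -40/7)
G(r, c) = 15/2 (G(r, c) = (-½ - 2)*(-3) = -5/2*(-3) = 15/2)
-7*G(Z(-2), -5) + 4 = -7*15/2 + 4 = -105/2 + 4 = -97/2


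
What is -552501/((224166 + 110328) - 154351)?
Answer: -552501/180143 ≈ -3.0670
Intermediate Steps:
-552501/((224166 + 110328) - 154351) = -552501/(334494 - 154351) = -552501/180143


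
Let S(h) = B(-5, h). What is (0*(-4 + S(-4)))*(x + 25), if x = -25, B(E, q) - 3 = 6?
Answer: 0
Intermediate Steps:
B(E, q) = 9 (B(E, q) = 3 + 6 = 9)
S(h) = 9
(0*(-4 + S(-4)))*(x + 25) = (0*(-4 + 9))*(-25 + 25) = (0*5)*0 = 0*0 = 0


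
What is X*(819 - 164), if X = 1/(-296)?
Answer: -655/296 ≈ -2.2128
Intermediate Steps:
X = -1/296 ≈ -0.0033784
X*(819 - 164) = -(819 - 164)/296 = -1/296*655 = -655/296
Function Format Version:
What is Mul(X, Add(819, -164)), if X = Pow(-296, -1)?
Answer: Rational(-655, 296) ≈ -2.2128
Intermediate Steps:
X = Rational(-1, 296) ≈ -0.0033784
Mul(X, Add(819, -164)) = Mul(Rational(-1, 296), Add(819, -164)) = Mul(Rational(-1, 296), 655) = Rational(-655, 296)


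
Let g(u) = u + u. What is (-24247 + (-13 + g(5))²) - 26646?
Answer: -50884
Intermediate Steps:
g(u) = 2*u
(-24247 + (-13 + g(5))²) - 26646 = (-24247 + (-13 + 2*5)²) - 26646 = (-24247 + (-13 + 10)²) - 26646 = (-24247 + (-3)²) - 26646 = (-24247 + 9) - 26646 = -24238 - 26646 = -50884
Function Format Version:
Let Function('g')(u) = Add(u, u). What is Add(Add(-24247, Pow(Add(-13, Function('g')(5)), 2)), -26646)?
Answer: -50884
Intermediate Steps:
Function('g')(u) = Mul(2, u)
Add(Add(-24247, Pow(Add(-13, Function('g')(5)), 2)), -26646) = Add(Add(-24247, Pow(Add(-13, Mul(2, 5)), 2)), -26646) = Add(Add(-24247, Pow(Add(-13, 10), 2)), -26646) = Add(Add(-24247, Pow(-3, 2)), -26646) = Add(Add(-24247, 9), -26646) = Add(-24238, -26646) = -50884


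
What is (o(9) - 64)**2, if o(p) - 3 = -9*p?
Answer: 20164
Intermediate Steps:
o(p) = 3 - 9*p
(o(9) - 64)**2 = ((3 - 9*9) - 64)**2 = ((3 - 81) - 64)**2 = (-78 - 64)**2 = (-142)**2 = 20164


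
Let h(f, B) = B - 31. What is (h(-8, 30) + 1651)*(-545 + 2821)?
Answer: 3755400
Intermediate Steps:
h(f, B) = -31 + B
(h(-8, 30) + 1651)*(-545 + 2821) = ((-31 + 30) + 1651)*(-545 + 2821) = (-1 + 1651)*2276 = 1650*2276 = 3755400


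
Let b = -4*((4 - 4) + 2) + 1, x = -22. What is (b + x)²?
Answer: 841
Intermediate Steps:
b = -7 (b = -4*(0 + 2) + 1 = -4*2 + 1 = -8 + 1 = -7)
(b + x)² = (-7 - 22)² = (-29)² = 841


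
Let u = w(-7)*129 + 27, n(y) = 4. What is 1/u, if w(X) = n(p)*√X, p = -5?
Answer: 3/207169 - 172*I*√7/621507 ≈ 1.4481e-5 - 0.0007322*I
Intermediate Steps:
w(X) = 4*√X
u = 27 + 516*I*√7 (u = (4*√(-7))*129 + 27 = (4*(I*√7))*129 + 27 = (4*I*√7)*129 + 27 = 516*I*√7 + 27 = 27 + 516*I*√7 ≈ 27.0 + 1365.2*I)
1/u = 1/(27 + 516*I*√7)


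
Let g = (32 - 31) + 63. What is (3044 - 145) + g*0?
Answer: 2899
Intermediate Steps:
g = 64 (g = 1 + 63 = 64)
(3044 - 145) + g*0 = (3044 - 145) + 64*0 = 2899 + 0 = 2899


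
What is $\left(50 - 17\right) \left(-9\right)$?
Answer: $-297$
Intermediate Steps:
$\left(50 - 17\right) \left(-9\right) = 33 \left(-9\right) = -297$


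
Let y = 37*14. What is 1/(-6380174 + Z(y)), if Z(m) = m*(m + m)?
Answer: -1/5843526 ≈ -1.7113e-7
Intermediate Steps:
y = 518
Z(m) = 2*m² (Z(m) = m*(2*m) = 2*m²)
1/(-6380174 + Z(y)) = 1/(-6380174 + 2*518²) = 1/(-6380174 + 2*268324) = 1/(-6380174 + 536648) = 1/(-5843526) = -1/5843526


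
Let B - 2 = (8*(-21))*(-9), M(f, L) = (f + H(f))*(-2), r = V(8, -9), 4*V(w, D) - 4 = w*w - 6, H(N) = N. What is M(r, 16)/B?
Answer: -31/757 ≈ -0.040951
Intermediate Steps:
V(w, D) = -½ + w²/4 (V(w, D) = 1 + (w*w - 6)/4 = 1 + (w² - 6)/4 = 1 + (-6 + w²)/4 = 1 + (-3/2 + w²/4) = -½ + w²/4)
r = 31/2 (r = -½ + (¼)*8² = -½ + (¼)*64 = -½ + 16 = 31/2 ≈ 15.500)
M(f, L) = -4*f (M(f, L) = (f + f)*(-2) = (2*f)*(-2) = -4*f)
B = 1514 (B = 2 + (8*(-21))*(-9) = 2 - 168*(-9) = 2 + 1512 = 1514)
M(r, 16)/B = -4*31/2/1514 = -62*1/1514 = -31/757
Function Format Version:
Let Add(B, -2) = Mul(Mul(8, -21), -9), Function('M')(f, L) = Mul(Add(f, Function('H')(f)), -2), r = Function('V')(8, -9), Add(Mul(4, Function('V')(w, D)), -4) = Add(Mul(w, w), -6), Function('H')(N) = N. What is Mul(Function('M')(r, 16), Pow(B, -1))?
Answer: Rational(-31, 757) ≈ -0.040951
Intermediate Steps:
Function('V')(w, D) = Add(Rational(-1, 2), Mul(Rational(1, 4), Pow(w, 2))) (Function('V')(w, D) = Add(1, Mul(Rational(1, 4), Add(Mul(w, w), -6))) = Add(1, Mul(Rational(1, 4), Add(Pow(w, 2), -6))) = Add(1, Mul(Rational(1, 4), Add(-6, Pow(w, 2)))) = Add(1, Add(Rational(-3, 2), Mul(Rational(1, 4), Pow(w, 2)))) = Add(Rational(-1, 2), Mul(Rational(1, 4), Pow(w, 2))))
r = Rational(31, 2) (r = Add(Rational(-1, 2), Mul(Rational(1, 4), Pow(8, 2))) = Add(Rational(-1, 2), Mul(Rational(1, 4), 64)) = Add(Rational(-1, 2), 16) = Rational(31, 2) ≈ 15.500)
Function('M')(f, L) = Mul(-4, f) (Function('M')(f, L) = Mul(Add(f, f), -2) = Mul(Mul(2, f), -2) = Mul(-4, f))
B = 1514 (B = Add(2, Mul(Mul(8, -21), -9)) = Add(2, Mul(-168, -9)) = Add(2, 1512) = 1514)
Mul(Function('M')(r, 16), Pow(B, -1)) = Mul(Mul(-4, Rational(31, 2)), Pow(1514, -1)) = Mul(-62, Rational(1, 1514)) = Rational(-31, 757)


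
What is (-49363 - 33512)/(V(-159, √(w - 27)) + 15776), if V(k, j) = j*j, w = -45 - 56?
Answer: -27625/5216 ≈ -5.2962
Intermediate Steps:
w = -101
V(k, j) = j²
(-49363 - 33512)/(V(-159, √(w - 27)) + 15776) = (-49363 - 33512)/((√(-101 - 27))² + 15776) = -82875/((√(-128))² + 15776) = -82875/((8*I*√2)² + 15776) = -82875/(-128 + 15776) = -82875/15648 = -82875*1/15648 = -27625/5216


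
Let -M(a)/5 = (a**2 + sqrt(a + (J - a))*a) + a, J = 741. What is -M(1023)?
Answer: 5237760 + 5115*sqrt(741) ≈ 5.3770e+6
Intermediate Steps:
M(a) = -5*a - 5*a**2 - 5*a*sqrt(741) (M(a) = -5*((a**2 + sqrt(a + (741 - a))*a) + a) = -5*((a**2 + sqrt(741)*a) + a) = -5*((a**2 + a*sqrt(741)) + a) = -5*(a + a**2 + a*sqrt(741)) = -5*a - 5*a**2 - 5*a*sqrt(741))
-M(1023) = -(-5)*1023*(1 + 1023 + sqrt(741)) = -(-5)*1023*(1024 + sqrt(741)) = -(-5237760 - 5115*sqrt(741)) = 5237760 + 5115*sqrt(741)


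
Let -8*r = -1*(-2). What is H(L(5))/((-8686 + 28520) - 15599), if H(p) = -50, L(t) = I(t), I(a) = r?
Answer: -10/847 ≈ -0.011806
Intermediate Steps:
r = -¼ (r = -(-1)*(-2)/8 = -⅛*2 = -¼ ≈ -0.25000)
I(a) = -¼
L(t) = -¼
H(L(5))/((-8686 + 28520) - 15599) = -50/((-8686 + 28520) - 15599) = -50/(19834 - 15599) = -50/4235 = -50*1/4235 = -10/847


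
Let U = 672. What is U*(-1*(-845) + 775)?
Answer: 1088640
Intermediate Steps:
U*(-1*(-845) + 775) = 672*(-1*(-845) + 775) = 672*(845 + 775) = 672*1620 = 1088640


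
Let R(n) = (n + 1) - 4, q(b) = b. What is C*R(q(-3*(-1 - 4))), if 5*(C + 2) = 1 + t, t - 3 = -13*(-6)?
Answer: 864/5 ≈ 172.80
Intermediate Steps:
t = 81 (t = 3 - 13*(-6) = 3 + 78 = 81)
R(n) = -3 + n (R(n) = (1 + n) - 4 = -3 + n)
C = 72/5 (C = -2 + (1 + 81)/5 = -2 + (1/5)*82 = -2 + 82/5 = 72/5 ≈ 14.400)
C*R(q(-3*(-1 - 4))) = 72*(-3 - 3*(-1 - 4))/5 = 72*(-3 - 3*(-5))/5 = 72*(-3 + 15)/5 = (72/5)*12 = 864/5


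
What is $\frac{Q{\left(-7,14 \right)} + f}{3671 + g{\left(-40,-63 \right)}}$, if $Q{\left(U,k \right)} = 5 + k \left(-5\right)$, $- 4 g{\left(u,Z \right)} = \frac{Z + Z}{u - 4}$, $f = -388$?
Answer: $- \frac{39864}{322985} \approx -0.12342$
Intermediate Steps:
$g{\left(u,Z \right)} = - \frac{Z}{2 \left(-4 + u\right)}$ ($g{\left(u,Z \right)} = - \frac{\left(Z + Z\right) \frac{1}{u - 4}}{4} = - \frac{2 Z \frac{1}{-4 + u}}{4} = - \frac{Z}{2 \left(-4 + u\right)}$)
$Q{\left(U,k \right)} = 5 - 5 k$
$\frac{Q{\left(-7,14 \right)} + f}{3671 + g{\left(-40,-63 \right)}} = \frac{\left(5 - 70\right) - 388}{3671 - - \frac{63}{-8 + 2 \left(-40\right)}} = \frac{\left(5 - 70\right) - 388}{3671 - - \frac{63}{-8 - 80}} = \frac{-65 - 388}{3671 - - \frac{63}{-88}} = - \frac{453}{3671 - \left(-63\right) \left(- \frac{1}{88}\right)} = - \frac{453}{3671 - \frac{63}{88}} = - \frac{453}{\frac{322985}{88}} = \left(-453\right) \frac{88}{322985} = - \frac{39864}{322985}$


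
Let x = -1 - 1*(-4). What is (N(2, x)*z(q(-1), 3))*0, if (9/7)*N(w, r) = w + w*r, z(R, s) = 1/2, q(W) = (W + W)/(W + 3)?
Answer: 0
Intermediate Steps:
q(W) = 2*W/(3 + W) (q(W) = (2*W)/(3 + W) = 2*W/(3 + W))
z(R, s) = 1/2
x = 3 (x = -1 + 4 = 3)
N(w, r) = 7*w/9 + 7*r*w/9 (N(w, r) = 7*(w + w*r)/9 = 7*(w + r*w)/9 = 7*w/9 + 7*r*w/9)
(N(2, x)*z(q(-1), 3))*0 = (((7/9)*2*(1 + 3))*(1/2))*0 = (((7/9)*2*4)*(1/2))*0 = ((56/9)*(1/2))*0 = (28/9)*0 = 0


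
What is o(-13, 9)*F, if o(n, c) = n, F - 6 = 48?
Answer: -702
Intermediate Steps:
F = 54 (F = 6 + 48 = 54)
o(-13, 9)*F = -13*54 = -702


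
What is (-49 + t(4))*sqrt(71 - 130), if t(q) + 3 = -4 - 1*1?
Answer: -57*I*sqrt(59) ≈ -437.83*I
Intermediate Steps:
t(q) = -8 (t(q) = -3 + (-4 - 1*1) = -3 + (-4 - 1) = -3 - 5 = -8)
(-49 + t(4))*sqrt(71 - 130) = (-49 - 8)*sqrt(71 - 130) = -57*I*sqrt(59)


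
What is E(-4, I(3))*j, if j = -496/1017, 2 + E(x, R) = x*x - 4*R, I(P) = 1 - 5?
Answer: -4960/339 ≈ -14.631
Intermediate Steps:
I(P) = -4
E(x, R) = -2 + x² - 4*R (E(x, R) = -2 + (x*x - 4*R) = -2 + (x² - 4*R) = -2 + x² - 4*R)
j = -496/1017 (j = -496*1/1017 = -496/1017 ≈ -0.48771)
E(-4, I(3))*j = (-2 + (-4)² - 4*(-4))*(-496/1017) = (-2 + 16 + 16)*(-496/1017) = 30*(-496/1017) = -4960/339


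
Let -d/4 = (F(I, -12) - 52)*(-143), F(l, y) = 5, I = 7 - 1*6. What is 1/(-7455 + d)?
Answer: -1/34339 ≈ -2.9121e-5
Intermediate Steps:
I = 1 (I = 7 - 6 = 1)
d = -26884 (d = -4*(5 - 52)*(-143) = -(-188)*(-143) = -4*6721 = -26884)
1/(-7455 + d) = 1/(-7455 - 26884) = 1/(-34339) = -1/34339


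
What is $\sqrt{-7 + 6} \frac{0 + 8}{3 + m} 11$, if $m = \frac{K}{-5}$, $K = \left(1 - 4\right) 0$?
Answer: $\frac{88 i}{3} \approx 29.333 i$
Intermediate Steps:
$K = 0$ ($K = \left(-3\right) 0 = 0$)
$m = 0$ ($m = \frac{0}{-5} = 0 \left(- \frac{1}{5}\right) = 0$)
$\sqrt{-7 + 6} \frac{0 + 8}{3 + m} 11 = \sqrt{-7 + 6} \frac{0 + 8}{3 + 0} \cdot 11 = \sqrt{-1} \cdot \frac{8}{3} \cdot 11 = i 8 \cdot \frac{1}{3} \cdot 11 = i \frac{8}{3} \cdot 11 = \frac{8 i}{3} \cdot 11 = \frac{88 i}{3}$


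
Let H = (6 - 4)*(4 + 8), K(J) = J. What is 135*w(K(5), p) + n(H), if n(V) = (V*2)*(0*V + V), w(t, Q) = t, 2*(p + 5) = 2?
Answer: 1827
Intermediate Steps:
p = -4 (p = -5 + (½)*2 = -5 + 1 = -4)
H = 24 (H = 2*12 = 24)
n(V) = 2*V² (n(V) = (2*V)*(0 + V) = (2*V)*V = 2*V²)
135*w(K(5), p) + n(H) = 135*5 + 2*24² = 675 + 2*576 = 675 + 1152 = 1827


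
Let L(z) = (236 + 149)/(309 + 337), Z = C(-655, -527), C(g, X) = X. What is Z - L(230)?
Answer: -340827/646 ≈ -527.60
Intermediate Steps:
Z = -527
L(z) = 385/646
Z - L(230) = -527 - 1*385/646 = -527 - 385/646 = -340827/646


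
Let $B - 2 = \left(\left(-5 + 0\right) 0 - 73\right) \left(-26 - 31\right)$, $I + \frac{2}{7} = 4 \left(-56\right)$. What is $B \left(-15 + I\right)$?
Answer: $- \frac{6973025}{7} \approx -9.9615 \cdot 10^{5}$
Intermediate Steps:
$I = - \frac{1570}{7}$ ($I = - \frac{2}{7} + 4 \left(-56\right) = - \frac{2}{7} - 224 = - \frac{1570}{7} \approx -224.29$)
$B = 4163$ ($B = 2 + \left(\left(-5 + 0\right) 0 - 73\right) \left(-26 - 31\right) = 2 + \left(\left(-5\right) 0 - 73\right) \left(-57\right) = 2 + \left(0 - 73\right) \left(-57\right) = 2 - -4161 = 2 + 4161 = 4163$)
$B \left(-15 + I\right) = 4163 \left(-15 - \frac{1570}{7}\right) = 4163 \left(- \frac{1675}{7}\right) = - \frac{6973025}{7}$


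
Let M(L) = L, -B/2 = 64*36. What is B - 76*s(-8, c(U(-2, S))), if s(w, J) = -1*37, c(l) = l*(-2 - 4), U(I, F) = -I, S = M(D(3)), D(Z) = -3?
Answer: -1796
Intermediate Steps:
B = -4608 (B = -128*36 = -2*2304 = -4608)
S = -3
c(l) = -6*l (c(l) = l*(-6) = -6*l)
s(w, J) = -37
B - 76*s(-8, c(U(-2, S))) = -4608 - 76*(-37) = -4608 + 2812 = -1796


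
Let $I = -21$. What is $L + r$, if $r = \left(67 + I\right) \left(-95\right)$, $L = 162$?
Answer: $-4208$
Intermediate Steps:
$r = -4370$ ($r = \left(67 - 21\right) \left(-95\right) = 46 \left(-95\right) = -4370$)
$L + r = 162 - 4370 = -4208$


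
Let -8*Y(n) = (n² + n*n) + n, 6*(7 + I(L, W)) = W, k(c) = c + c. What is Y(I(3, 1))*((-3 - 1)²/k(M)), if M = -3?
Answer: 779/27 ≈ 28.852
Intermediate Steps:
k(c) = 2*c
I(L, W) = -7 + W/6
Y(n) = -n²/4 - n/8 (Y(n) = -((n² + n*n) + n)/8 = -((n² + n²) + n)/8 = -(2*n² + n)/8 = -(n + 2*n²)/8 = -n²/4 - n/8)
Y(I(3, 1))*((-3 - 1)²/k(M)) = (-(-7 + (⅙)*1)*(1 + 2*(-7 + (⅙)*1))/8)*((-3 - 1)²/((2*(-3)))) = (-(-7 + ⅙)*(1 + 2*(-7 + ⅙))/8)*((-4)²/(-6)) = (-⅛*(-41/6)*(1 + 2*(-41/6)))*(16*(-⅙)) = -⅛*(-41/6)*(1 - 41/3)*(-8/3) = -⅛*(-41/6)*(-38/3)*(-8/3) = -779/72*(-8/3) = 779/27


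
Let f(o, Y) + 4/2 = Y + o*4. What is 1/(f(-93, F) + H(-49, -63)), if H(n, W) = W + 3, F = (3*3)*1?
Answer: -1/425 ≈ -0.0023529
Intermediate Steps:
F = 9 (F = 9*1 = 9)
H(n, W) = 3 + W
f(o, Y) = -2 + Y + 4*o (f(o, Y) = -2 + (Y + o*4) = -2 + (Y + 4*o) = -2 + Y + 4*o)
1/(f(-93, F) + H(-49, -63)) = 1/((-2 + 9 + 4*(-93)) + (3 - 63)) = 1/((-2 + 9 - 372) - 60) = 1/(-365 - 60) = 1/(-425) = -1/425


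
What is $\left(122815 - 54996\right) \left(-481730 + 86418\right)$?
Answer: $-26809664528$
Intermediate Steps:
$\left(122815 - 54996\right) \left(-481730 + 86418\right) = 67819 \left(-395312\right) = -26809664528$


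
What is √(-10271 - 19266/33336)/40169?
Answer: I*√79268684043/111589482 ≈ 0.0025231*I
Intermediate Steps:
√(-10271 - 19266/33336)/40169 = √(-10271 - 19266*1/33336)*(1/40169) = √(-10271 - 3211/5556)*(1/40169) = √(-57068887/5556)*(1/40169) = (I*√79268684043/2778)*(1/40169) = I*√79268684043/111589482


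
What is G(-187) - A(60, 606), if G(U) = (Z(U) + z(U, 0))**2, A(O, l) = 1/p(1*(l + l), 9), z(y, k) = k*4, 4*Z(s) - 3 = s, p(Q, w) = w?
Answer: 19043/9 ≈ 2115.9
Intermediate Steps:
Z(s) = 3/4 + s/4
z(y, k) = 4*k
A(O, l) = 1/9
G(U) = (3/4 + U/4)**2 (G(U) = ((3/4 + U/4) + 4*0)**2 = ((3/4 + U/4) + 0)**2 = (3/4 + U/4)**2)
G(-187) - A(60, 606) = (3 - 187)**2/16 - 1*1/9 = (1/16)*(-184)**2 - 1/9 = (1/16)*33856 - 1/9 = 2116 - 1/9 = 19043/9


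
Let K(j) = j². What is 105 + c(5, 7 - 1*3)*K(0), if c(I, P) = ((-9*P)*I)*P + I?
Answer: 105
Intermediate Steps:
c(I, P) = I - 9*I*P² (c(I, P) = (-9*I*P)*P + I = -9*I*P² + I = I - 9*I*P²)
105 + c(5, 7 - 1*3)*K(0) = 105 + (5*(1 - 9*(7 - 1*3)²))*0² = 105 + (5*(1 - 9*(7 - 3)²))*0 = 105 + (5*(1 - 9*4²))*0 = 105 + (5*(1 - 9*16))*0 = 105 + (5*(1 - 144))*0 = 105 + (5*(-143))*0 = 105 - 715*0 = 105 + 0 = 105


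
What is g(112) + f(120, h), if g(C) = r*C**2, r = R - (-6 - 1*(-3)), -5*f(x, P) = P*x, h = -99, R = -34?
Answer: -386488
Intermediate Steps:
f(x, P) = -P*x/5
r = -31 (r = -34 - (-6 - 1*(-3)) = -34 - (-6 + 3) = -34 - 1*(-3) = -34 + 3 = -31)
g(C) = -31*C**2
g(112) + f(120, h) = -31*112**2 - 1/5*(-99)*120 = -31*12544 + 2376 = -388864 + 2376 = -386488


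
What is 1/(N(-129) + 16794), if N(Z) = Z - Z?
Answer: 1/16794 ≈ 5.9545e-5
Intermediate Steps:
N(Z) = 0
1/(N(-129) + 16794) = 1/(0 + 16794) = 1/16794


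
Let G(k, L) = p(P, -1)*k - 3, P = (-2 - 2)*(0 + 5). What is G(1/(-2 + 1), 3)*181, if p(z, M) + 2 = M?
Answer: 0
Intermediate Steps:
P = -20 (P = -4*5 = -20)
p(z, M) = -2 + M
G(k, L) = -3 - 3*k (G(k, L) = (-2 - 1)*k - 3 = -3*k - 3 = -3 - 3*k)
G(1/(-2 + 1), 3)*181 = (-3 - 3/(-2 + 1))*181 = (-3 - 3/(-1))*181 = (-3 - 3*(-1))*181 = (-3 + 3)*181 = 0*181 = 0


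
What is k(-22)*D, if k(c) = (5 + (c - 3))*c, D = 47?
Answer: 20680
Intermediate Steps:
k(c) = c*(2 + c) (k(c) = (5 + (-3 + c))*c = (2 + c)*c = c*(2 + c))
k(-22)*D = -22*(2 - 22)*47 = -22*(-20)*47 = 440*47 = 20680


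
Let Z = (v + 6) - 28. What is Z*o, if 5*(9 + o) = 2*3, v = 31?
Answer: -351/5 ≈ -70.200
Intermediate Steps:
o = -39/5 (o = -9 + (2*3)/5 = -9 + (⅕)*6 = -9 + 6/5 = -39/5 ≈ -7.8000)
Z = 9 (Z = (31 + 6) - 28 = 37 - 28 = 9)
Z*o = 9*(-39/5) = -351/5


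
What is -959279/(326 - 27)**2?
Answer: -959279/89401 ≈ -10.730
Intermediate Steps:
-959279/(326 - 27)**2 = -959279/(299**2) = -959279/89401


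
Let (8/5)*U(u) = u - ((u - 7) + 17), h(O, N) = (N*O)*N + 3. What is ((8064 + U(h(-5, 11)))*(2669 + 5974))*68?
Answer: 4735733061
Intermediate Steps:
h(O, N) = 3 + O*N² (h(O, N) = O*N² + 3 = 3 + O*N²)
U(u) = -25/4 (U(u) = 5*(u - ((u - 7) + 17))/8 = 5*(u - ((-7 + u) + 17))/8 = 5*(u - (10 + u))/8 = 5*(u + (-10 - u))/8 = (5/8)*(-10) = -25/4)
((8064 + U(h(-5, 11)))*(2669 + 5974))*68 = ((8064 - 25/4)*(2669 + 5974))*68 = ((32231/4)*8643)*68 = (278572533/4)*68 = 4735733061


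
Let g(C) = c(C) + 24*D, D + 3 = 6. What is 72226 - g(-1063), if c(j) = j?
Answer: 73217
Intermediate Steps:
D = 3 (D = -3 + 6 = 3)
g(C) = 72 + C (g(C) = C + 24*3 = C + 72 = 72 + C)
72226 - g(-1063) = 72226 - (72 - 1063) = 72226 - 1*(-991) = 72226 + 991 = 73217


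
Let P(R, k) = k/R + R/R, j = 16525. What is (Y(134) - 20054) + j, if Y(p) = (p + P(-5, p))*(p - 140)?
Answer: -20891/5 ≈ -4178.2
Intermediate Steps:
P(R, k) = 1 + k/R (P(R, k) = k/R + 1 = 1 + k/R)
Y(p) = (1 + 4*p/5)*(-140 + p) (Y(p) = (p + (-5 + p)/(-5))*(p - 140) = (p - (-5 + p)/5)*(-140 + p) = (p + (1 - p/5))*(-140 + p) = (1 + 4*p/5)*(-140 + p))
(Y(134) - 20054) + j = ((-140 - 111*134 + (⅘)*134²) - 20054) + 16525 = ((-140 - 14874 + (⅘)*17956) - 20054) + 16525 = ((-140 - 14874 + 71824/5) - 20054) + 16525 = (-3246/5 - 20054) + 16525 = -103516/5 + 16525 = -20891/5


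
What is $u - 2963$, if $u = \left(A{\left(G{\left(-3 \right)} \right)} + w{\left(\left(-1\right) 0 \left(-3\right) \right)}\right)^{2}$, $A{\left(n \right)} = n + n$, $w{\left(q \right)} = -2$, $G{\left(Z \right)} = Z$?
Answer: $-2899$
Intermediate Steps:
$A{\left(n \right)} = 2 n$
$u = 64$ ($u = \left(2 \left(-3\right) - 2\right)^{2} = \left(-6 - 2\right)^{2} = \left(-8\right)^{2} = 64$)
$u - 2963 = 64 - 2963 = -2899$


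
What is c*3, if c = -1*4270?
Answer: -12810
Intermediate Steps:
c = -4270
c*3 = -4270*3 = -12810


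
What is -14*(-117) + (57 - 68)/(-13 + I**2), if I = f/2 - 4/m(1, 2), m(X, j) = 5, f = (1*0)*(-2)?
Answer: 506417/309 ≈ 1638.9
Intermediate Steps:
f = 0 (f = 0*(-2) = 0)
I = -4/5 (I = 0/2 - 4/5 = 0*(1/2) - 4*1/5 = 0 - 4/5 = -4/5 ≈ -0.80000)
-14*(-117) + (57 - 68)/(-13 + I**2) = -14*(-117) + (57 - 68)/(-13 + (-4/5)**2) = 1638 - 11/(-13 + 16/25) = 1638 - 11/(-309/25) = 1638 - 11*(-25/309) = 1638 + 275/309 = 506417/309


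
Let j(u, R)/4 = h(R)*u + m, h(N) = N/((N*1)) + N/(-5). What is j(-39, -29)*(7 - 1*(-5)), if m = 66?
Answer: -47808/5 ≈ -9561.6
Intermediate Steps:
h(N) = 1 - N/5 (h(N) = N/N + N*(-1/5) = 1 - N/5)
j(u, R) = 264 + 4*u*(1 - R/5) (j(u, R) = 4*((1 - R/5)*u + 66) = 4*(u*(1 - R/5) + 66) = 4*(66 + u*(1 - R/5)) = 264 + 4*u*(1 - R/5))
j(-39, -29)*(7 - 1*(-5)) = (264 - 4/5*(-39)*(-5 - 29))*(7 - 1*(-5)) = (264 - 4/5*(-39)*(-34))*(7 + 5) = (264 - 5304/5)*12 = -3984/5*12 = -47808/5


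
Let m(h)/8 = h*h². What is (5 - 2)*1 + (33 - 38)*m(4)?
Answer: -2557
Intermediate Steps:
m(h) = 8*h³ (m(h) = 8*(h*h²) = 8*h³)
(5 - 2)*1 + (33 - 38)*m(4) = (5 - 2)*1 + (33 - 38)*(8*4³) = 3*1 - 40*64 = 3 - 5*512 = 3 - 2560 = -2557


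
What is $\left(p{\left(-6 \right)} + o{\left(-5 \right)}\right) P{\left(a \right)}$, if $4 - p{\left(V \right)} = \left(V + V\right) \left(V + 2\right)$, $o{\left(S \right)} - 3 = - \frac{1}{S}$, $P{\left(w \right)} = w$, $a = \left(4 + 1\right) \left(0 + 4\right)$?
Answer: $-816$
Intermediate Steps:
$a = 20$ ($a = 5 \cdot 4 = 20$)
$o{\left(S \right)} = 3 - \frac{1}{S}$
$p{\left(V \right)} = 4 - 2 V \left(2 + V\right)$ ($p{\left(V \right)} = 4 - \left(V + V\right) \left(V + 2\right) = 4 - 2 V \left(2 + V\right)$)
$\left(p{\left(-6 \right)} + o{\left(-5 \right)}\right) P{\left(a \right)} = \left(\left(4 - -24 - 2 \left(-6\right)^{2}\right) + \left(3 - \frac{1}{-5}\right)\right) 20 = \left(\left(4 + 24 - 72\right) + \left(3 - - \frac{1}{5}\right)\right) 20 = \left(\left(4 + 24 - 72\right) + \left(3 + \frac{1}{5}\right)\right) 20 = \left(-44 + \frac{16}{5}\right) 20 = \left(- \frac{204}{5}\right) 20 = -816$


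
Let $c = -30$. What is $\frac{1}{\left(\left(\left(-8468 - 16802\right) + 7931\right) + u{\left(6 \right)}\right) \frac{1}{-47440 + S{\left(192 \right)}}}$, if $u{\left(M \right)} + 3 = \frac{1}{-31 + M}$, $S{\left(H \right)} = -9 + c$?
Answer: $\frac{1186975}{433551} \approx 2.7378$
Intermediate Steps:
$S{\left(H \right)} = -39$ ($S{\left(H \right)} = -9 - 30 = -39$)
$u{\left(M \right)} = -3 + \frac{1}{-31 + M}$
$\frac{1}{\left(\left(\left(-8468 - 16802\right) + 7931\right) + u{\left(6 \right)}\right) \frac{1}{-47440 + S{\left(192 \right)}}} = \frac{1}{\left(\left(\left(-8468 - 16802\right) + 7931\right) + \frac{94 - 18}{-31 + 6}\right) \frac{1}{-47440 - 39}} = \frac{1}{\left(\left(-25270 + 7931\right) + \frac{94 - 18}{-25}\right) \frac{1}{-47479}} = \frac{1}{\left(-17339 - \frac{76}{25}\right) \left(- \frac{1}{47479}\right)} = \frac{1}{\left(- \frac{433551}{25}\right) \left(- \frac{1}{47479}\right)} = \frac{1}{\frac{433551}{1186975}} = \frac{1186975}{433551}$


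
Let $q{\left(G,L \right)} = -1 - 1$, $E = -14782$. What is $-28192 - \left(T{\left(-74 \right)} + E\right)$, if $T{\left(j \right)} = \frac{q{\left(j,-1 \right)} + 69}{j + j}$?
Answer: $- \frac{1984613}{148} \approx -13410.0$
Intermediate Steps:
$q{\left(G,L \right)} = -2$ ($q{\left(G,L \right)} = -1 - 1 = -2$)
$T{\left(j \right)} = \frac{67}{2 j}$ ($T{\left(j \right)} = \frac{-2 + 69}{j + j} = \frac{67}{2 j}$)
$-28192 - \left(T{\left(-74 \right)} + E\right) = -28192 - \left(\frac{67}{2 \left(-74\right)} - 14782\right) = -28192 - \left(\frac{67}{2} \left(- \frac{1}{74}\right) - 14782\right) = -28192 - \left(- \frac{67}{148} - 14782\right) = -28192 - - \frac{2187803}{148} = -28192 + \frac{2187803}{148} = - \frac{1984613}{148}$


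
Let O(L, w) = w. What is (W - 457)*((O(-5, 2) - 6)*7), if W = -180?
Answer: 17836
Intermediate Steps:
(W - 457)*((O(-5, 2) - 6)*7) = (-180 - 457)*((2 - 6)*7) = -(-2548)*7 = -637*(-28) = 17836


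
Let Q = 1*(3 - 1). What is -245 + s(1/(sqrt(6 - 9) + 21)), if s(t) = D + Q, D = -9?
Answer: -252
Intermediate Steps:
Q = 2 (Q = 1*2 = 2)
s(t) = -7 (s(t) = -9 + 2 = -7)
-245 + s(1/(sqrt(6 - 9) + 21)) = -245 - 7 = -252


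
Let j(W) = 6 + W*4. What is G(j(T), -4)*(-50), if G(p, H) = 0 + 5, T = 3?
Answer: -250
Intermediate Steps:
j(W) = 6 + 4*W
G(p, H) = 5
G(j(T), -4)*(-50) = 5*(-50) = -250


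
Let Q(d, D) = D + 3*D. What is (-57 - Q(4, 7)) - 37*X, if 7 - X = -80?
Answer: -3304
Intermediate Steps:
Q(d, D) = 4*D
X = 87 (X = 7 - 1*(-80) = 7 + 80 = 87)
(-57 - Q(4, 7)) - 37*X = (-57 - 4*7) - 37*87 = (-57 - 1*28) - 3219 = (-57 - 28) - 3219 = -85 - 3219 = -3304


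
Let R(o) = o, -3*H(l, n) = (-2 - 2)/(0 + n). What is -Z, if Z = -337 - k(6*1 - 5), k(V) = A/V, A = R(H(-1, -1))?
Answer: 1007/3 ≈ 335.67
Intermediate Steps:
H(l, n) = 4/(3*n) (H(l, n) = -(-2 - 2)/(3*(0 + n)) = -(-4)/(3*n) = 4/(3*n))
A = -4/3 (A = (4/3)/(-1) = (4/3)*(-1) = -4/3 ≈ -1.3333)
k(V) = -4/(3*V)
Z = -1007/3 (Z = -337 - (-4)/(3*(6*1 - 5)) = -337 - (-4)/(3*(6 - 5)) = -337 - (-4)/(3*1) = -337 - (-4)/3 = -337 - 1*(-4/3) = -337 + 4/3 = -1007/3 ≈ -335.67)
-Z = -1*(-1007/3) = 1007/3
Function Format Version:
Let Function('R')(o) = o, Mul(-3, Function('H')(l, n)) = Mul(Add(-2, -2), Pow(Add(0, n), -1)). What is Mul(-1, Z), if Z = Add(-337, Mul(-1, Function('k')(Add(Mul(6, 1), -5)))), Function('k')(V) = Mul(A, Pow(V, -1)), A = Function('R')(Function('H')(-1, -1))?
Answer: Rational(1007, 3) ≈ 335.67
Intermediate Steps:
Function('H')(l, n) = Mul(Rational(4, 3), Pow(n, -1)) (Function('H')(l, n) = Mul(Rational(-1, 3), Mul(Add(-2, -2), Pow(Add(0, n), -1))) = Mul(Rational(-1, 3), Mul(-4, Pow(n, -1))) = Mul(Rational(4, 3), Pow(n, -1)))
A = Rational(-4, 3) (A = Mul(Rational(4, 3), Pow(-1, -1)) = Mul(Rational(4, 3), -1) = Rational(-4, 3) ≈ -1.3333)
Function('k')(V) = Mul(Rational(-4, 3), Pow(V, -1))
Z = Rational(-1007, 3) (Z = Add(-337, Mul(-1, Mul(Rational(-4, 3), Pow(Add(Mul(6, 1), -5), -1)))) = Add(-337, Mul(-1, Mul(Rational(-4, 3), Pow(Add(6, -5), -1)))) = Add(-337, Mul(-1, Mul(Rational(-4, 3), Pow(1, -1)))) = Add(-337, Mul(-1, Mul(Rational(-4, 3), 1))) = Add(-337, Mul(-1, Rational(-4, 3))) = Add(-337, Rational(4, 3)) = Rational(-1007, 3) ≈ -335.67)
Mul(-1, Z) = Mul(-1, Rational(-1007, 3)) = Rational(1007, 3)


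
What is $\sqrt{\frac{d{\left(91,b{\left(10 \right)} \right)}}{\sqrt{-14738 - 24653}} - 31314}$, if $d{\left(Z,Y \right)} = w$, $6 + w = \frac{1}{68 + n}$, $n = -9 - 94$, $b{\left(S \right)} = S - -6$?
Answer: $\frac{\sqrt{-59520784717351650 + 290902535 i \sqrt{39391}}}{1378685} \approx 8.5826 \cdot 10^{-5} + 176.96 i$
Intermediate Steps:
$b{\left(S \right)} = 6 + S$ ($b{\left(S \right)} = S + 6 = 6 + S$)
$n = -103$
$w = - \frac{211}{35}$ ($w = -6 + \frac{1}{68 - 103} = -6 + \frac{1}{-35} = -6 - \frac{1}{35} = - \frac{211}{35} \approx -6.0286$)
$d{\left(Z,Y \right)} = - \frac{211}{35}$
$\sqrt{\frac{d{\left(91,b{\left(10 \right)} \right)}}{\sqrt{-14738 - 24653}} - 31314} = \sqrt{- \frac{211}{35 \sqrt{-14738 - 24653}} - 31314} = \sqrt{- \frac{211}{35 \sqrt{-39391}} - 31314} = \sqrt{- \frac{211}{35 i \sqrt{39391}} - 31314} = \sqrt{- \frac{211 \left(- \frac{i \sqrt{39391}}{39391}\right)}{35} - 31314} = \sqrt{\frac{211 i \sqrt{39391}}{1378685} - 31314} = \sqrt{-31314 + \frac{211 i \sqrt{39391}}{1378685}}$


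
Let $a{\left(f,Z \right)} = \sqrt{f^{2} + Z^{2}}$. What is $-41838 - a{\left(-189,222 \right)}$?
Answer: $-41838 - 3 \sqrt{9445} \approx -42130.0$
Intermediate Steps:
$a{\left(f,Z \right)} = \sqrt{Z^{2} + f^{2}}$
$-41838 - a{\left(-189,222 \right)} = -41838 - \sqrt{222^{2} + \left(-189\right)^{2}} = -41838 - \sqrt{49284 + 35721} = -41838 - \sqrt{85005} = -41838 - 3 \sqrt{9445}$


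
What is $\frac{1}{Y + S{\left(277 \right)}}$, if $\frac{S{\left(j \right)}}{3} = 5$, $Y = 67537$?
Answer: $\frac{1}{67552} \approx 1.4803 \cdot 10^{-5}$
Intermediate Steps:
$S{\left(j \right)} = 15$ ($S{\left(j \right)} = 3 \cdot 5 = 15$)
$\frac{1}{Y + S{\left(277 \right)}} = \frac{1}{67537 + 15} = \frac{1}{67552}$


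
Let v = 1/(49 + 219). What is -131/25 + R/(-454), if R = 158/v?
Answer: -559037/5675 ≈ -98.509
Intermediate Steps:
v = 1/268 ≈ 0.0037313
R = 42344 (R = 158/(1/268) = 158*268 = 42344)
-131/25 + R/(-454) = -131/25 + 42344/(-454) = -131*1/25 + 42344*(-1/454) = -131/25 - 21172/227 = -559037/5675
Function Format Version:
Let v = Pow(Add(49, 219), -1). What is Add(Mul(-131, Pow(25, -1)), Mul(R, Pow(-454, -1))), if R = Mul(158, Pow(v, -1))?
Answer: Rational(-559037, 5675) ≈ -98.509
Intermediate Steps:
v = Rational(1, 268) (v = Pow(268, -1) = Rational(1, 268) ≈ 0.0037313)
R = 42344 (R = Mul(158, Pow(Rational(1, 268), -1)) = Mul(158, 268) = 42344)
Add(Mul(-131, Pow(25, -1)), Mul(R, Pow(-454, -1))) = Add(Mul(-131, Pow(25, -1)), Mul(42344, Pow(-454, -1))) = Add(Mul(-131, Rational(1, 25)), Mul(42344, Rational(-1, 454))) = Add(Rational(-131, 25), Rational(-21172, 227)) = Rational(-559037, 5675)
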